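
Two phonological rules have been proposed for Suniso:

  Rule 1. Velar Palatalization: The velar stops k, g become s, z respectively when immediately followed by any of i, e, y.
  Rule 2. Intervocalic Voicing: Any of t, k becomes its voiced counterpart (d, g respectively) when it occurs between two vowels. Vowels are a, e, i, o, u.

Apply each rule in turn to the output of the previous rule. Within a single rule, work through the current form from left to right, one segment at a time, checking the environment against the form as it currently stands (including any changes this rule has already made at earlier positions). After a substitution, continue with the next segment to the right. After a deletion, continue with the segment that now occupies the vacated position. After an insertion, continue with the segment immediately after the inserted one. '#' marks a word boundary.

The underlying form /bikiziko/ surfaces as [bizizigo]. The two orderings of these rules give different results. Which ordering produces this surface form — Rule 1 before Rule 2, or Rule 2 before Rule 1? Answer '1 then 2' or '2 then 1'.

Order 1 then 2:
  1 Velar Palatalization: [bikiziko] → [bisiziko]
  2 Intervocalic Voicing: [bisiziko] → [bisizigo]
  result: [bisizigo]
Order 2 then 1:
  2 Intervocalic Voicing: [bikiziko] → [bigizigo]
  1 Velar Palatalization: [bigizigo] → [bizizigo]
  result: [bizizigo]

2 then 1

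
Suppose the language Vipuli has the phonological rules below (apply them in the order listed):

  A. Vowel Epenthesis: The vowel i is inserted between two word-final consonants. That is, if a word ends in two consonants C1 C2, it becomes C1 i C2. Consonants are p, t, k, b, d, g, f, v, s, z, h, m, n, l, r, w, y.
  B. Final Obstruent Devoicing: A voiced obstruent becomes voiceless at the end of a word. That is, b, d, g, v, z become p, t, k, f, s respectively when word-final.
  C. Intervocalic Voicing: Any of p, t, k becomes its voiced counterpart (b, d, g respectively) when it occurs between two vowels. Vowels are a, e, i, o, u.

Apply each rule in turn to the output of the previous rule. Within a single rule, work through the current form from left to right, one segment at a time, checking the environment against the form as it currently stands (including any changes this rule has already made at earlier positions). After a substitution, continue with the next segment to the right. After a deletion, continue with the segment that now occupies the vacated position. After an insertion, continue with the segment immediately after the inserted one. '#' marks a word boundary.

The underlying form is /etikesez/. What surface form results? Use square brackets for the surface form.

A Vowel Epenthesis: no change — [etikesez]
B Final Obstruent Devoicing: [etikesez] → [etikeses]
C Intervocalic Voicing: [etikeses] → [edigeses]

[edigeses]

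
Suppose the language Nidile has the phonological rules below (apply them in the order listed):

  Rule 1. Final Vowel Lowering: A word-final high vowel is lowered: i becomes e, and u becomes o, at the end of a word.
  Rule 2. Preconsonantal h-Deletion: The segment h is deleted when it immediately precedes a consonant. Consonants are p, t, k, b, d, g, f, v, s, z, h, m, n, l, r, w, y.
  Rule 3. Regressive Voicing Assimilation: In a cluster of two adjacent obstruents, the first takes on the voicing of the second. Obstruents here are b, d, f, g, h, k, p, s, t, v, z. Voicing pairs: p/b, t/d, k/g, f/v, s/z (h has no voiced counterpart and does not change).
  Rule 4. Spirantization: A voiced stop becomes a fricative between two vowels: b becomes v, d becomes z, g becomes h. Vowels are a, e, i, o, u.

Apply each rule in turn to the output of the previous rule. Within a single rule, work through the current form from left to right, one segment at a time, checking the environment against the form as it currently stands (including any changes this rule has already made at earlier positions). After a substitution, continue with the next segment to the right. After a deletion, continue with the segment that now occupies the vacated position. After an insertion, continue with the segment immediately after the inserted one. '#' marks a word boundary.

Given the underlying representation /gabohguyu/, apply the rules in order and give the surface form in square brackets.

Rule 1 Final Vowel Lowering: [gabohguyu] → [gabohguyo]
Rule 2 Preconsonantal h-Deletion: [gabohguyo] → [gaboguyo]
Rule 3 Regressive Voicing Assimilation: no change — [gaboguyo]
Rule 4 Spirantization: [gaboguyo] → [gavohuyo]

[gavohuyo]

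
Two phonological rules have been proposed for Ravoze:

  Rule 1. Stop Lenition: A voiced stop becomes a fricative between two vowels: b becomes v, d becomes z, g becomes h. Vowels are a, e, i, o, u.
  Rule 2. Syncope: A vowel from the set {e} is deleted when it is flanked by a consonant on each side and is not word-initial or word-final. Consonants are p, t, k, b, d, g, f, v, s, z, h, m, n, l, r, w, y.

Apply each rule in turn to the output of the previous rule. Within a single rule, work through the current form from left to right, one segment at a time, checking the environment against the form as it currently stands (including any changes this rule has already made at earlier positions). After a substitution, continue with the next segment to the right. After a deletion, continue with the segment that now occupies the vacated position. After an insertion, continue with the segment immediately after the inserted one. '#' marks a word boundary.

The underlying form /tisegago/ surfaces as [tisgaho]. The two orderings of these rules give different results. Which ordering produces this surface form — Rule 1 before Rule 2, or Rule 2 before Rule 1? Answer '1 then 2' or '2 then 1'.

Order 1 then 2:
  1 Stop Lenition: [tisegago] → [tisehaho]
  2 Syncope: [tisehaho] → [tishaho]
  result: [tishaho]
Order 2 then 1:
  2 Syncope: [tisegago] → [tisgago]
  1 Stop Lenition: [tisgago] → [tisgaho]
  result: [tisgaho]

2 then 1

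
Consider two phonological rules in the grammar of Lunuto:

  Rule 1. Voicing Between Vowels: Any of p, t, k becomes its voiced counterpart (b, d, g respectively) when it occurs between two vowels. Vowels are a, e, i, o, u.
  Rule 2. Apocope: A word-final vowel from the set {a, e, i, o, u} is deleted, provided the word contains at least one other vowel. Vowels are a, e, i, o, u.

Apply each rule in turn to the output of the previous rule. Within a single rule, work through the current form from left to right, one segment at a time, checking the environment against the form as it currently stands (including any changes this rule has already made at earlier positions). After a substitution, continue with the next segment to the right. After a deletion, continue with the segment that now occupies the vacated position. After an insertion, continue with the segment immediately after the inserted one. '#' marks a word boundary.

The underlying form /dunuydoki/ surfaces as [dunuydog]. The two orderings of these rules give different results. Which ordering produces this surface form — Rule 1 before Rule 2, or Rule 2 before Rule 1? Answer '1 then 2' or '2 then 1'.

1 then 2

Order 1 then 2:
  1 Voicing Between Vowels: [dunuydoki] → [dunuydogi]
  2 Apocope: [dunuydogi] → [dunuydog]
  result: [dunuydog]
Order 2 then 1:
  2 Apocope: [dunuydoki] → [dunuydok]
  1 Voicing Between Vowels: no change — [dunuydok]
  result: [dunuydok]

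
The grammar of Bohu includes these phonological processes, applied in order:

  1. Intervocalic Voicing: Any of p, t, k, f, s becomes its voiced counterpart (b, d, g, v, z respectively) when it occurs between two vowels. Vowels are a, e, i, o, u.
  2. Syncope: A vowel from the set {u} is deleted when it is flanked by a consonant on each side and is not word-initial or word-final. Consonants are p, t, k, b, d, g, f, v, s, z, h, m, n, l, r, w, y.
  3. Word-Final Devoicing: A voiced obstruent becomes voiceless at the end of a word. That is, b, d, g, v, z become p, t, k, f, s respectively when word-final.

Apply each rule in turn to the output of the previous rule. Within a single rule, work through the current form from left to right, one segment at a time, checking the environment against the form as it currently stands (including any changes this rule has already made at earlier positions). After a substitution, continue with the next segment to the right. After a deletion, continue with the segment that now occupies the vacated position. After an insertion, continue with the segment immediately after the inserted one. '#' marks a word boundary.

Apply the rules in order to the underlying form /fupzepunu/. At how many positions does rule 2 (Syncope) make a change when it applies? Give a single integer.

1 Intervocalic Voicing: [fupzepunu] → [fupzebunu]
2 Syncope: [fupzebunu] → [fpzebnu]
3 Word-Final Devoicing: no change — [fpzebnu]
Rule 2 changed 2 position(s).

2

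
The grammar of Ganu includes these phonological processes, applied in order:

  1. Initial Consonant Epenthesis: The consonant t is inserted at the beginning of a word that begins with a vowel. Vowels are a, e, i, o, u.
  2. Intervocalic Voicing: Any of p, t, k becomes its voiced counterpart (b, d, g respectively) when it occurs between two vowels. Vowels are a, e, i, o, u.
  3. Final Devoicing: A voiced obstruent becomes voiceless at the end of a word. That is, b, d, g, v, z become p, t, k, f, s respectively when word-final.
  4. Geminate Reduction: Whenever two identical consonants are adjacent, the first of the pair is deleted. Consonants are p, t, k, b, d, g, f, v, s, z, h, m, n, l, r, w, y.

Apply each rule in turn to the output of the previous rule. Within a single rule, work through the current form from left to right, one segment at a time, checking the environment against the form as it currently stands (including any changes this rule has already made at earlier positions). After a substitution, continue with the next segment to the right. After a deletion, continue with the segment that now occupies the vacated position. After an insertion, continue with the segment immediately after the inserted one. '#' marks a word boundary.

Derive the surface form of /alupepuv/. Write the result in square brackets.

1 Initial Consonant Epenthesis: [alupepuv] → [talupepuv]
2 Intervocalic Voicing: [talupepuv] → [talubebuv]
3 Final Devoicing: [talubebuv] → [talubebuf]
4 Geminate Reduction: no change — [talubebuf]

[talubebuf]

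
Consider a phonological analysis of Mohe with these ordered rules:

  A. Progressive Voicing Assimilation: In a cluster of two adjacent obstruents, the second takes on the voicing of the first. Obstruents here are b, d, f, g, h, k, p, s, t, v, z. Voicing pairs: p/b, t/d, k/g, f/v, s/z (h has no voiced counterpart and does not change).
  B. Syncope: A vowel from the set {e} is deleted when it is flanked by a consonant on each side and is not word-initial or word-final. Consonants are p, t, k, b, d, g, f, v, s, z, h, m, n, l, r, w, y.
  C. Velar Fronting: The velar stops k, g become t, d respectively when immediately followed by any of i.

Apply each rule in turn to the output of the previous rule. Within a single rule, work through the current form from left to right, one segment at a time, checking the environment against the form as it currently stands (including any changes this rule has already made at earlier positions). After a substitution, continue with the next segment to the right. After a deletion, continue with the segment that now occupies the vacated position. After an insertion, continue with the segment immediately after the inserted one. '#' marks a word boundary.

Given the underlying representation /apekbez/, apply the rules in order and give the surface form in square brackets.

[apkpz]

A Progressive Voicing Assimilation: [apekbez] → [apekpez]
B Syncope: [apekpez] → [apkpz]
C Velar Fronting: no change — [apkpz]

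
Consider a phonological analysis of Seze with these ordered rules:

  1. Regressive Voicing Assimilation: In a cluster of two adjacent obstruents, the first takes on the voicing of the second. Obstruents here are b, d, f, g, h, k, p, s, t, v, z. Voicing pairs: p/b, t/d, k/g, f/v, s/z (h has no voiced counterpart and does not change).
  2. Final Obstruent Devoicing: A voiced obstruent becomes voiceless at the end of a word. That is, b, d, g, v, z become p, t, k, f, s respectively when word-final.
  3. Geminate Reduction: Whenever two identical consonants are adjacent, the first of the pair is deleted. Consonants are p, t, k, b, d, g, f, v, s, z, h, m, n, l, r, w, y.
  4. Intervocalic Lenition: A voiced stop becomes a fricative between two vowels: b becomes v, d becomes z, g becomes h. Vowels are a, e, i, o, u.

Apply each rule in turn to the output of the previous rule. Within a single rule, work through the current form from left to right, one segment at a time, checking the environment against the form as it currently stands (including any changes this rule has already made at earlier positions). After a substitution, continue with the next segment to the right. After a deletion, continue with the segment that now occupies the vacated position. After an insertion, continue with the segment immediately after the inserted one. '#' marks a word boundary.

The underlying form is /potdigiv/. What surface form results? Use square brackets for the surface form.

[pozihif]

1 Regressive Voicing Assimilation: [potdigiv] → [poddigiv]
2 Final Obstruent Devoicing: [poddigiv] → [poddigif]
3 Geminate Reduction: [poddigif] → [podigif]
4 Intervocalic Lenition: [podigif] → [pozihif]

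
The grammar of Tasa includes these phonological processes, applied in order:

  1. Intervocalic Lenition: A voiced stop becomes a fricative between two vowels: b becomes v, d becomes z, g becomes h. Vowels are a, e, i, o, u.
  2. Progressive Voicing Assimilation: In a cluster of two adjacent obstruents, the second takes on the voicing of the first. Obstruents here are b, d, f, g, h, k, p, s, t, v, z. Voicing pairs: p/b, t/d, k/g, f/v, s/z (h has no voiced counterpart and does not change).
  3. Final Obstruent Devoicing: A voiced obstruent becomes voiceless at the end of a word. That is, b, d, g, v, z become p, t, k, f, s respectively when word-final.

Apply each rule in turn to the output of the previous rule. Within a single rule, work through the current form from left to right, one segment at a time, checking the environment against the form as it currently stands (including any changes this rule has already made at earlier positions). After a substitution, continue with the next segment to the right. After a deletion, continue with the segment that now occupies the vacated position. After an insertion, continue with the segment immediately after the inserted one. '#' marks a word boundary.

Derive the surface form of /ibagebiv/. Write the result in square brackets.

[ivahevif]

1 Intervocalic Lenition: [ibagebiv] → [ivaheviv]
2 Progressive Voicing Assimilation: no change — [ivaheviv]
3 Final Obstruent Devoicing: [ivaheviv] → [ivahevif]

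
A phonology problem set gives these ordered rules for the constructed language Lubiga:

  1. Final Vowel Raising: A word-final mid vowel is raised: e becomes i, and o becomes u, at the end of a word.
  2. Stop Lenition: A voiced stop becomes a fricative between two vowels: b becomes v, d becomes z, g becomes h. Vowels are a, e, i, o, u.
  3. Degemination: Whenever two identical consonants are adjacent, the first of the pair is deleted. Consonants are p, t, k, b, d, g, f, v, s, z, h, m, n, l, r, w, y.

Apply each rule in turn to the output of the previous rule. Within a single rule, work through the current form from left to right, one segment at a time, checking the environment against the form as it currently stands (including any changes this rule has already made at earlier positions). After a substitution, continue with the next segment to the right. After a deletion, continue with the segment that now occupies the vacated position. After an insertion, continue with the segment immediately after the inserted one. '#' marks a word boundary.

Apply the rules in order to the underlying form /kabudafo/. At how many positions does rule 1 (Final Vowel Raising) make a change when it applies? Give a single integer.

1

1 Final Vowel Raising: [kabudafo] → [kabudafu]
2 Stop Lenition: [kabudafu] → [kavuzafu]
3 Degemination: no change — [kavuzafu]
Rule 1 changed 1 position(s).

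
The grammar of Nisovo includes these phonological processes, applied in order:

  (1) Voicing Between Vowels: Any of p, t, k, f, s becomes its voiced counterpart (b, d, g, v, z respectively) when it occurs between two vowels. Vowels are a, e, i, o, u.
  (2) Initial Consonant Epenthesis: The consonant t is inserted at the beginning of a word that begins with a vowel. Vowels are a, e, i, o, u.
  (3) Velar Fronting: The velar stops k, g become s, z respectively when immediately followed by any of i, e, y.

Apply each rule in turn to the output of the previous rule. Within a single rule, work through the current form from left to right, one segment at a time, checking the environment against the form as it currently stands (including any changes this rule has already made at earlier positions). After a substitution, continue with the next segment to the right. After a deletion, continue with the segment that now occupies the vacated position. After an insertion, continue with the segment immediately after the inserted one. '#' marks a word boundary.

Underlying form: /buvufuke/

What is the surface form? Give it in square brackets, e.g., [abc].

(1) Voicing Between Vowels: [buvufuke] → [buvuvuge]
(2) Initial Consonant Epenthesis: no change — [buvuvuge]
(3) Velar Fronting: [buvuvuge] → [buvuvuze]

[buvuvuze]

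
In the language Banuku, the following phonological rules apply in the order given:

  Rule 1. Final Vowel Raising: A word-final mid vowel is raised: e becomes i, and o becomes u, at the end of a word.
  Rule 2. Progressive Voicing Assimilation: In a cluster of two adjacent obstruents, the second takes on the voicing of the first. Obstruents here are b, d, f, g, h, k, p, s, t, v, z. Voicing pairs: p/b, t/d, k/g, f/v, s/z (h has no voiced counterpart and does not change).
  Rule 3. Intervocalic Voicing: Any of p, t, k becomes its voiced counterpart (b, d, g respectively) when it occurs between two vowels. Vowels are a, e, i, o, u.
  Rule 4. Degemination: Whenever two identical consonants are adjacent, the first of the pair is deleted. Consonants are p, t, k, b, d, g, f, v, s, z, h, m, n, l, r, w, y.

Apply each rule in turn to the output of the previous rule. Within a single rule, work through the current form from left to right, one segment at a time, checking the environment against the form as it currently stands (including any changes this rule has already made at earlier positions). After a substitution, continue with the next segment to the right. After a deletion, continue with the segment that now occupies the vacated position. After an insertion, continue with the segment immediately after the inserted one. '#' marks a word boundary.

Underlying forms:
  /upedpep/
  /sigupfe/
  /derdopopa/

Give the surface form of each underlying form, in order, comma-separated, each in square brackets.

[ubedbep], [sigupfi], [derdoboba]

/upedpep/:
  Rule 1 Final Vowel Raising: no change — [upedpep]
  Rule 2 Progressive Voicing Assimilation: [upedpep] → [upedbep]
  Rule 3 Intervocalic Voicing: [upedbep] → [ubedbep]
  Rule 4 Degemination: no change — [ubedbep]
/sigupfe/:
  Rule 1 Final Vowel Raising: [sigupfe] → [sigupfi]
  Rule 2 Progressive Voicing Assimilation: no change — [sigupfi]
  Rule 3 Intervocalic Voicing: no change — [sigupfi]
  Rule 4 Degemination: no change — [sigupfi]
/derdopopa/:
  Rule 1 Final Vowel Raising: no change — [derdopopa]
  Rule 2 Progressive Voicing Assimilation: no change — [derdopopa]
  Rule 3 Intervocalic Voicing: [derdopopa] → [derdoboba]
  Rule 4 Degemination: no change — [derdoboba]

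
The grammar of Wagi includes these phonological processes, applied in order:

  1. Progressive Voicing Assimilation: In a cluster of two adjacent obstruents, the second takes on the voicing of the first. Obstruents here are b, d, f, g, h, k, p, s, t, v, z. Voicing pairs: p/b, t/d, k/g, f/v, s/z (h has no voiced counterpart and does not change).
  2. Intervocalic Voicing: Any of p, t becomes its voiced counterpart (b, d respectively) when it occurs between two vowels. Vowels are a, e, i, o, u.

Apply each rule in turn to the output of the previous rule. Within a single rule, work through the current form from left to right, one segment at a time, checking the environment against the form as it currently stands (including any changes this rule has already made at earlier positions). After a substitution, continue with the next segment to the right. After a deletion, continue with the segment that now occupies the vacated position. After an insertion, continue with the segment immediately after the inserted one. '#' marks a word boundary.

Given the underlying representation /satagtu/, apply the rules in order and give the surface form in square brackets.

1 Progressive Voicing Assimilation: [satagtu] → [satagdu]
2 Intervocalic Voicing: [satagdu] → [sadagdu]

[sadagdu]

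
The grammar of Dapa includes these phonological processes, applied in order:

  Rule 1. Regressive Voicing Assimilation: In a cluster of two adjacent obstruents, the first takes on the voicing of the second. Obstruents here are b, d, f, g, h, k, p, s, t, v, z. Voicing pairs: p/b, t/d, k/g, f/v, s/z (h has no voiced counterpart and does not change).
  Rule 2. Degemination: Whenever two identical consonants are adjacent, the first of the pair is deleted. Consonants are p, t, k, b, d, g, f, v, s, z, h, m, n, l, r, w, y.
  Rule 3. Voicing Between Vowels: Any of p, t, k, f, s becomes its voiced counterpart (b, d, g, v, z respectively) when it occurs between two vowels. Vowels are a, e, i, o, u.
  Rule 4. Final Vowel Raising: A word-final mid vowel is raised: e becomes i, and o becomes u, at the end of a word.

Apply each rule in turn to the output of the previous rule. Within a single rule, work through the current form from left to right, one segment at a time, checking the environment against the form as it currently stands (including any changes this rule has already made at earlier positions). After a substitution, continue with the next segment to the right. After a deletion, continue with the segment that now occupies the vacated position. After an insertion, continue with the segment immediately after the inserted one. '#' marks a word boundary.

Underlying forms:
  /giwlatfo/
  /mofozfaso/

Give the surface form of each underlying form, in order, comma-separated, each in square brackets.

/giwlatfo/:
  Rule 1 Regressive Voicing Assimilation: no change — [giwlatfo]
  Rule 2 Degemination: no change — [giwlatfo]
  Rule 3 Voicing Between Vowels: no change — [giwlatfo]
  Rule 4 Final Vowel Raising: [giwlatfo] → [giwlatfu]
/mofozfaso/:
  Rule 1 Regressive Voicing Assimilation: [mofozfaso] → [mofosfaso]
  Rule 2 Degemination: no change — [mofosfaso]
  Rule 3 Voicing Between Vowels: [mofosfaso] → [movosfazo]
  Rule 4 Final Vowel Raising: [movosfazo] → [movosfazu]

[giwlatfu], [movosfazu]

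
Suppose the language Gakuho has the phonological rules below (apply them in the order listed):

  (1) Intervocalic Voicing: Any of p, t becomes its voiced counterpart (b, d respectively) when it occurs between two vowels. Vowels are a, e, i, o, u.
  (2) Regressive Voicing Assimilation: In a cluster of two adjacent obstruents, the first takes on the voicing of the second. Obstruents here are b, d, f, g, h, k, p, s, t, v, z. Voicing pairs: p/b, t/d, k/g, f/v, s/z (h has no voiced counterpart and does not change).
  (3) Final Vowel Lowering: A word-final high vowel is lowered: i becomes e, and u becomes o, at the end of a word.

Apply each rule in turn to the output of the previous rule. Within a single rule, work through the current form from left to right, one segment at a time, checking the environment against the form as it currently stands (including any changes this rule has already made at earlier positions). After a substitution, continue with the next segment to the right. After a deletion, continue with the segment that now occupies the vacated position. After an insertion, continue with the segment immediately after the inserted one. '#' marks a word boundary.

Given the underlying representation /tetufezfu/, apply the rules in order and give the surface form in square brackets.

[tedufesfo]

(1) Intervocalic Voicing: [tetufezfu] → [tedufezfu]
(2) Regressive Voicing Assimilation: [tedufezfu] → [tedufesfu]
(3) Final Vowel Lowering: [tedufesfu] → [tedufesfo]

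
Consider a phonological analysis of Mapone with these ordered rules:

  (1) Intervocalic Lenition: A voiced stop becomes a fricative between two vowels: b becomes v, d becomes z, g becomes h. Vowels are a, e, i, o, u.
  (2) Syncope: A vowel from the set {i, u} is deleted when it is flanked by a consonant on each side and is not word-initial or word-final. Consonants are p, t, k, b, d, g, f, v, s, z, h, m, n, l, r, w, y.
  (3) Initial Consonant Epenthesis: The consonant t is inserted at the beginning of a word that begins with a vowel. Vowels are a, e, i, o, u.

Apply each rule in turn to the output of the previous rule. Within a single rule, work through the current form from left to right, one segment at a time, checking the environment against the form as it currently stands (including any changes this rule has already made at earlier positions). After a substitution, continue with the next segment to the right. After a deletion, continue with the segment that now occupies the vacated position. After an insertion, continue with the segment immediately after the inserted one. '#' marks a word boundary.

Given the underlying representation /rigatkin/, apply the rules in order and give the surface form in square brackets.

(1) Intervocalic Lenition: [rigatkin] → [rihatkin]
(2) Syncope: [rihatkin] → [rhatkn]
(3) Initial Consonant Epenthesis: no change — [rhatkn]

[rhatkn]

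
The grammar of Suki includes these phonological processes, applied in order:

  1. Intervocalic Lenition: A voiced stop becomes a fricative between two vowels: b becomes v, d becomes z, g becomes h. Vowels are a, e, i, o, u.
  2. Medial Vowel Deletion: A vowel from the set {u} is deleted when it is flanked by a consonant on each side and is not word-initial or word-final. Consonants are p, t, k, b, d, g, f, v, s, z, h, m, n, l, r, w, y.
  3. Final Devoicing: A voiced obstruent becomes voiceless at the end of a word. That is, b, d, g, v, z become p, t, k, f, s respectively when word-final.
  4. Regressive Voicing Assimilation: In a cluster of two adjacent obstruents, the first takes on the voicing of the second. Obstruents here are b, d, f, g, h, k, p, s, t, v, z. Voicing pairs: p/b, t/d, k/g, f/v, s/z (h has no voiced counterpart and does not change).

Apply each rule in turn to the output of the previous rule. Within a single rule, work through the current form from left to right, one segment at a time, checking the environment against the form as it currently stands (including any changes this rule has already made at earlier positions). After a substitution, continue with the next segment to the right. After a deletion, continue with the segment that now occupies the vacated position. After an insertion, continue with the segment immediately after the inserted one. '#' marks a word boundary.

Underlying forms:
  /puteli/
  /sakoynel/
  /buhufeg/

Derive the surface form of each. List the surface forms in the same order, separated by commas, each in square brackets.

[pteli], [sakoynel], [phfek]

/puteli/:
  1 Intervocalic Lenition: no change — [puteli]
  2 Medial Vowel Deletion: [puteli] → [pteli]
  3 Final Devoicing: no change — [pteli]
  4 Regressive Voicing Assimilation: no change — [pteli]
/sakoynel/:
  1 Intervocalic Lenition: no change — [sakoynel]
  2 Medial Vowel Deletion: no change — [sakoynel]
  3 Final Devoicing: no change — [sakoynel]
  4 Regressive Voicing Assimilation: no change — [sakoynel]
/buhufeg/:
  1 Intervocalic Lenition: no change — [buhufeg]
  2 Medial Vowel Deletion: [buhufeg] → [bhfeg]
  3 Final Devoicing: [bhfeg] → [bhfek]
  4 Regressive Voicing Assimilation: [bhfek] → [phfek]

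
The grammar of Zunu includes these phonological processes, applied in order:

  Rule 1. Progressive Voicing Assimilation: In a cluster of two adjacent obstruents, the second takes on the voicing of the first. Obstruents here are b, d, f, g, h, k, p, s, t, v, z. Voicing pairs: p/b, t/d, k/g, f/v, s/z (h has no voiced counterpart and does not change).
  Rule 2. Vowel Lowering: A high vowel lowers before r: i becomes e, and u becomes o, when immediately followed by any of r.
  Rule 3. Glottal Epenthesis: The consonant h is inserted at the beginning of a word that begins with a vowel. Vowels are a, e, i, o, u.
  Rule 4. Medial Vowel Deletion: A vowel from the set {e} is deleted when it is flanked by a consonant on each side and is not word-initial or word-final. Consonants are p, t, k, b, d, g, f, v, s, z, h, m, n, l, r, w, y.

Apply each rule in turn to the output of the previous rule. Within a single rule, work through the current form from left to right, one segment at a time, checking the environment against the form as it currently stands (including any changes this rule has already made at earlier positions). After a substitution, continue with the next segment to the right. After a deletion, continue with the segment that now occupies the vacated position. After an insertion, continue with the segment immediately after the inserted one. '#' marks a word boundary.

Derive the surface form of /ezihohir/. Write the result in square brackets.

Rule 1 Progressive Voicing Assimilation: no change — [ezihohir]
Rule 2 Vowel Lowering: [ezihohir] → [ezihoher]
Rule 3 Glottal Epenthesis: [ezihoher] → [hezihoher]
Rule 4 Medial Vowel Deletion: [hezihoher] → [hzihohr]

[hzihohr]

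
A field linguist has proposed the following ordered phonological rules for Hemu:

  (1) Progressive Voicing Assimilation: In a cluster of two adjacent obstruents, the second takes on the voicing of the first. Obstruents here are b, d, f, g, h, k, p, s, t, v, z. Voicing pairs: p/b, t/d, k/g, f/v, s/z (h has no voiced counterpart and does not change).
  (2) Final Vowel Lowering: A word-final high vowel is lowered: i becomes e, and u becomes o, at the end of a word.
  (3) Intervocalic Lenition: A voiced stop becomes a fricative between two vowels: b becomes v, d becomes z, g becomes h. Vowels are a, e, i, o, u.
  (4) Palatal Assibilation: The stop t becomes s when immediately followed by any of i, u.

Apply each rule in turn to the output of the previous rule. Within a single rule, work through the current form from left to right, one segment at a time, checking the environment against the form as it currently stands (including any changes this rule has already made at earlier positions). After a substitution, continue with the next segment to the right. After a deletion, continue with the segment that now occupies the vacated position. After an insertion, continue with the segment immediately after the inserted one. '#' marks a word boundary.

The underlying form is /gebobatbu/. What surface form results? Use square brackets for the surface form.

(1) Progressive Voicing Assimilation: [gebobatbu] → [gebobatpu]
(2) Final Vowel Lowering: [gebobatpu] → [gebobatpo]
(3) Intervocalic Lenition: [gebobatpo] → [gevovatpo]
(4) Palatal Assibilation: no change — [gevovatpo]

[gevovatpo]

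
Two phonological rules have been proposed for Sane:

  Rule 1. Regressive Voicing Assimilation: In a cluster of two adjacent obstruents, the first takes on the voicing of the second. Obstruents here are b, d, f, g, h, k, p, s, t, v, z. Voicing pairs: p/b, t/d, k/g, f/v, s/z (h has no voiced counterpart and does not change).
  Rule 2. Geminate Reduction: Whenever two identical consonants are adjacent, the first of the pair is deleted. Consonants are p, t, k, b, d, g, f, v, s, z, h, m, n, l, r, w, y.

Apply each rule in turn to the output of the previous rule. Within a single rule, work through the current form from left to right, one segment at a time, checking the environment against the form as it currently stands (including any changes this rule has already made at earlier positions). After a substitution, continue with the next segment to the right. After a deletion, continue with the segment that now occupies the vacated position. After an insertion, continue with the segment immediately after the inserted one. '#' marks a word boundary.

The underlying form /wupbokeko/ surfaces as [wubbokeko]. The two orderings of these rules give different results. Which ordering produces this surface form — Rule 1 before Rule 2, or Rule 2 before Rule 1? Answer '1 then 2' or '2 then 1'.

2 then 1

Order 1 then 2:
  1 Regressive Voicing Assimilation: [wupbokeko] → [wubbokeko]
  2 Geminate Reduction: [wubbokeko] → [wubokeko]
  result: [wubokeko]
Order 2 then 1:
  2 Geminate Reduction: no change — [wupbokeko]
  1 Regressive Voicing Assimilation: [wupbokeko] → [wubbokeko]
  result: [wubbokeko]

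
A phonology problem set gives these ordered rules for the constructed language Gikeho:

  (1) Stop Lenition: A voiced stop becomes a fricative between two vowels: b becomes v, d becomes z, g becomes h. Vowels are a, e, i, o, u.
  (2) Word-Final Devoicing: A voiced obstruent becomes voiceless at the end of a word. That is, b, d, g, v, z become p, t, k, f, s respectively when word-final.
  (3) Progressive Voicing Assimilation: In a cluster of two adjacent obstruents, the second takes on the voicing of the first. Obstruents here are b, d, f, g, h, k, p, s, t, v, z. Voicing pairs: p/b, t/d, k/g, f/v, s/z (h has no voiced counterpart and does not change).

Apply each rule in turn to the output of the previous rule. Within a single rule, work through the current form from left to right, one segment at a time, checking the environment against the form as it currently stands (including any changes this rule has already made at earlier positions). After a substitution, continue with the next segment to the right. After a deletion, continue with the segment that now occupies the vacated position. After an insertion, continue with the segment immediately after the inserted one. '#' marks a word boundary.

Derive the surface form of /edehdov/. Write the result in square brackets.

(1) Stop Lenition: [edehdov] → [ezehdov]
(2) Word-Final Devoicing: [ezehdov] → [ezehdof]
(3) Progressive Voicing Assimilation: [ezehdof] → [ezehtof]

[ezehtof]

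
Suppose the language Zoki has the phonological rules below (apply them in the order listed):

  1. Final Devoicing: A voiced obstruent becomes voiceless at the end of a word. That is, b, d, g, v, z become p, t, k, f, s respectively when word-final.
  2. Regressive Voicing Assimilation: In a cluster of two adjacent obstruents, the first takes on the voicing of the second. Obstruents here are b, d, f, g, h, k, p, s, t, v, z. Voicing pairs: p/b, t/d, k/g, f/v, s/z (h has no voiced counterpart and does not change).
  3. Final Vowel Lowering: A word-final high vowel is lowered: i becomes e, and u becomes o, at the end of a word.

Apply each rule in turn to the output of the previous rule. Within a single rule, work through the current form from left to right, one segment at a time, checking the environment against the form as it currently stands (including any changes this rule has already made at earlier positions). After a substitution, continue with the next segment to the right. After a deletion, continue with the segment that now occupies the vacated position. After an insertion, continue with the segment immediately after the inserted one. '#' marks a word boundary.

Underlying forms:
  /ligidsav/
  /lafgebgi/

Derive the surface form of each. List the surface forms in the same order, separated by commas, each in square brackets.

[ligitsaf], [lavgebge]

/ligidsav/:
  1 Final Devoicing: [ligidsav] → [ligidsaf]
  2 Regressive Voicing Assimilation: [ligidsaf] → [ligitsaf]
  3 Final Vowel Lowering: no change — [ligitsaf]
/lafgebgi/:
  1 Final Devoicing: no change — [lafgebgi]
  2 Regressive Voicing Assimilation: [lafgebgi] → [lavgebgi]
  3 Final Vowel Lowering: [lavgebgi] → [lavgebge]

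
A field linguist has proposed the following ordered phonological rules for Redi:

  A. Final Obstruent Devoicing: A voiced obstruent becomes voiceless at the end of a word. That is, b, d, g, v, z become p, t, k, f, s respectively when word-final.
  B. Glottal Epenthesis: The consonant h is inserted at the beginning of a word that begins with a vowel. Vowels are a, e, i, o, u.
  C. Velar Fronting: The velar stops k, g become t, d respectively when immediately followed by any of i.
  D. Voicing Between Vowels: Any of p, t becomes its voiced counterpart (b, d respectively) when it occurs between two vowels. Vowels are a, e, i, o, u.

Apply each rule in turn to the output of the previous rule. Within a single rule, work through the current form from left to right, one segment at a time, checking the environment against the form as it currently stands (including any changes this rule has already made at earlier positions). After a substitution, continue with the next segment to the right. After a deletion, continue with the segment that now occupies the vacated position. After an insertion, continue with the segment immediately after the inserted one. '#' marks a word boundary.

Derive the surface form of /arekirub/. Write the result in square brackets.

A Final Obstruent Devoicing: [arekirub] → [arekirup]
B Glottal Epenthesis: [arekirup] → [harekirup]
C Velar Fronting: [harekirup] → [haretirup]
D Voicing Between Vowels: [haretirup] → [haredirup]

[haredirup]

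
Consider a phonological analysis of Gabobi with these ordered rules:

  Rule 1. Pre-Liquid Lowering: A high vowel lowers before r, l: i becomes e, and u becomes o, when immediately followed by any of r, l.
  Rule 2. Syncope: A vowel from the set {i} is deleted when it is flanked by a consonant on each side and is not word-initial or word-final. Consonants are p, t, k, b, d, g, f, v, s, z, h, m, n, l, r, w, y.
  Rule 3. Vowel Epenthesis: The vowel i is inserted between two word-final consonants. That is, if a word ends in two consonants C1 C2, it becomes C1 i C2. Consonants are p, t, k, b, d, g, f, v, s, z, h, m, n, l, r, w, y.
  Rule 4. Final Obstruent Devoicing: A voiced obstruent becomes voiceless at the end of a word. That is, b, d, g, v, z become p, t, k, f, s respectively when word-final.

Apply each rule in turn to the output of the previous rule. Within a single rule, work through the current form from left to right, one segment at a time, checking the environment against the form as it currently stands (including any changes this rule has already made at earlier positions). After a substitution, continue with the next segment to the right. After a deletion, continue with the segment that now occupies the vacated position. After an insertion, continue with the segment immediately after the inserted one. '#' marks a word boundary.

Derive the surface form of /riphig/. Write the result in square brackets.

[rphik]

Rule 1 Pre-Liquid Lowering: no change — [riphig]
Rule 2 Syncope: [riphig] → [rphg]
Rule 3 Vowel Epenthesis: [rphg] → [rphig]
Rule 4 Final Obstruent Devoicing: [rphig] → [rphik]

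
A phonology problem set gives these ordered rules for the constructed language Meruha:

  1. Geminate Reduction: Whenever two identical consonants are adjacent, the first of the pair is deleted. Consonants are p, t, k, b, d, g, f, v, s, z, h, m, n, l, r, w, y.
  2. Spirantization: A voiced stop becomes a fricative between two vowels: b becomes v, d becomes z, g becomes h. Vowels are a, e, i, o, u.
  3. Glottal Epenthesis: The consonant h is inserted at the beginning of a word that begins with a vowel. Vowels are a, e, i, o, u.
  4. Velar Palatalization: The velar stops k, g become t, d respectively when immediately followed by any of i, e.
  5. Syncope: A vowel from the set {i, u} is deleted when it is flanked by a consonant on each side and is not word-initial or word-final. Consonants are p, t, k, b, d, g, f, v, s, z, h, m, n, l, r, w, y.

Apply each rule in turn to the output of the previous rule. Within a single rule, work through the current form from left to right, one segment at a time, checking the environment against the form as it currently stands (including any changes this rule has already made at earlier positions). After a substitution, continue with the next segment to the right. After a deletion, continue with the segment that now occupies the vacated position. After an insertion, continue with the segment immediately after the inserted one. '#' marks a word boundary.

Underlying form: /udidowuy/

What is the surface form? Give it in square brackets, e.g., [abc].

[hzzowy]

1 Geminate Reduction: no change — [udidowuy]
2 Spirantization: [udidowuy] → [uzizowuy]
3 Glottal Epenthesis: [uzizowuy] → [huzizowuy]
4 Velar Palatalization: no change — [huzizowuy]
5 Syncope: [huzizowuy] → [hzzowy]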